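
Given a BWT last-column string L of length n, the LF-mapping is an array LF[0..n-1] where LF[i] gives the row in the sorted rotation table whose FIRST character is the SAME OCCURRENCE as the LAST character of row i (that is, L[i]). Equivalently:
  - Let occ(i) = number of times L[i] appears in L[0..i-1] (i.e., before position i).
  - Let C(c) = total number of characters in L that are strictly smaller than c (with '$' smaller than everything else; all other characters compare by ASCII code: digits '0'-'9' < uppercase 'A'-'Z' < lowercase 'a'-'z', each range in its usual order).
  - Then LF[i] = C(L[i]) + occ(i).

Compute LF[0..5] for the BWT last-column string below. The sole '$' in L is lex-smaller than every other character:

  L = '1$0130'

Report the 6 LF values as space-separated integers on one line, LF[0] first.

Answer: 3 0 1 4 5 2

Derivation:
Char counts: '$':1, '0':2, '1':2, '3':1
C (first-col start): C('$')=0, C('0')=1, C('1')=3, C('3')=5
L[0]='1': occ=0, LF[0]=C('1')+0=3+0=3
L[1]='$': occ=0, LF[1]=C('$')+0=0+0=0
L[2]='0': occ=0, LF[2]=C('0')+0=1+0=1
L[3]='1': occ=1, LF[3]=C('1')+1=3+1=4
L[4]='3': occ=0, LF[4]=C('3')+0=5+0=5
L[5]='0': occ=1, LF[5]=C('0')+1=1+1=2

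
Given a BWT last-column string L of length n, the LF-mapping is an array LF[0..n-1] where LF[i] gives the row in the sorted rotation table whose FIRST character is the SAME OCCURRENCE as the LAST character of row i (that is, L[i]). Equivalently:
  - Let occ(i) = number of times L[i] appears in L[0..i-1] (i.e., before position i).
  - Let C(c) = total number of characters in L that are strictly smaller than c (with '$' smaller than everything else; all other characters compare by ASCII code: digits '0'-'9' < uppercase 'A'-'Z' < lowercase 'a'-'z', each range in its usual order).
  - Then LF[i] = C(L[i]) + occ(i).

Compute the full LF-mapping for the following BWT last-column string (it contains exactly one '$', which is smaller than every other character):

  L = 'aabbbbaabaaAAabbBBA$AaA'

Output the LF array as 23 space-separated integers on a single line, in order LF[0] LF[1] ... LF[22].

Char counts: '$':1, 'A':5, 'B':2, 'a':8, 'b':7
C (first-col start): C('$')=0, C('A')=1, C('B')=6, C('a')=8, C('b')=16
L[0]='a': occ=0, LF[0]=C('a')+0=8+0=8
L[1]='a': occ=1, LF[1]=C('a')+1=8+1=9
L[2]='b': occ=0, LF[2]=C('b')+0=16+0=16
L[3]='b': occ=1, LF[3]=C('b')+1=16+1=17
L[4]='b': occ=2, LF[4]=C('b')+2=16+2=18
L[5]='b': occ=3, LF[5]=C('b')+3=16+3=19
L[6]='a': occ=2, LF[6]=C('a')+2=8+2=10
L[7]='a': occ=3, LF[7]=C('a')+3=8+3=11
L[8]='b': occ=4, LF[8]=C('b')+4=16+4=20
L[9]='a': occ=4, LF[9]=C('a')+4=8+4=12
L[10]='a': occ=5, LF[10]=C('a')+5=8+5=13
L[11]='A': occ=0, LF[11]=C('A')+0=1+0=1
L[12]='A': occ=1, LF[12]=C('A')+1=1+1=2
L[13]='a': occ=6, LF[13]=C('a')+6=8+6=14
L[14]='b': occ=5, LF[14]=C('b')+5=16+5=21
L[15]='b': occ=6, LF[15]=C('b')+6=16+6=22
L[16]='B': occ=0, LF[16]=C('B')+0=6+0=6
L[17]='B': occ=1, LF[17]=C('B')+1=6+1=7
L[18]='A': occ=2, LF[18]=C('A')+2=1+2=3
L[19]='$': occ=0, LF[19]=C('$')+0=0+0=0
L[20]='A': occ=3, LF[20]=C('A')+3=1+3=4
L[21]='a': occ=7, LF[21]=C('a')+7=8+7=15
L[22]='A': occ=4, LF[22]=C('A')+4=1+4=5

Answer: 8 9 16 17 18 19 10 11 20 12 13 1 2 14 21 22 6 7 3 0 4 15 5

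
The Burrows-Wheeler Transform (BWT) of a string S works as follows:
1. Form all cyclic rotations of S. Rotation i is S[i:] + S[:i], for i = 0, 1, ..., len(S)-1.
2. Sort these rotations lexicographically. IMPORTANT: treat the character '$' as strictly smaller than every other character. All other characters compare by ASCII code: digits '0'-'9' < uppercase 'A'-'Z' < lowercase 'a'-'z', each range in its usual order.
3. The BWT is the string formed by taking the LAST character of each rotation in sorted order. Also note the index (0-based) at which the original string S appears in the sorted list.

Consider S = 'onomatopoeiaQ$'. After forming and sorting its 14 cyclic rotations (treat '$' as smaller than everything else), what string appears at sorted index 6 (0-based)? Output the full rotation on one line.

All 14 rotations (rotation i = S[i:]+S[:i]):
  rot[0] = onomatopoeiaQ$
  rot[1] = nomatopoeiaQ$o
  rot[2] = omatopoeiaQ$on
  rot[3] = matopoeiaQ$ono
  rot[4] = atopoeiaQ$onom
  rot[5] = topoeiaQ$onoma
  rot[6] = opoeiaQ$onomat
  rot[7] = poeiaQ$onomato
  rot[8] = oeiaQ$onomatop
  rot[9] = eiaQ$onomatopo
  rot[10] = iaQ$onomatopoe
  rot[11] = aQ$onomatopoei
  rot[12] = Q$onomatopoeia
  rot[13] = $onomatopoeiaQ
Sorted (with $ < everything):
  sorted[0] = $onomatopoeiaQ
  sorted[1] = Q$onomatopoeia
  sorted[2] = aQ$onomatopoei
  sorted[3] = atopoeiaQ$onom
  sorted[4] = eiaQ$onomatopo
  sorted[5] = iaQ$onomatopoe
  sorted[6] = matopoeiaQ$ono
  sorted[7] = nomatopoeiaQ$o
  sorted[8] = oeiaQ$onomatop
  sorted[9] = omatopoeiaQ$on
  sorted[10] = onomatopoeiaQ$
  sorted[11] = opoeiaQ$onomat
  sorted[12] = poeiaQ$onomato
  sorted[13] = topoeiaQ$onoma
sorted[6] = matopoeiaQ$ono

Answer: matopoeiaQ$ono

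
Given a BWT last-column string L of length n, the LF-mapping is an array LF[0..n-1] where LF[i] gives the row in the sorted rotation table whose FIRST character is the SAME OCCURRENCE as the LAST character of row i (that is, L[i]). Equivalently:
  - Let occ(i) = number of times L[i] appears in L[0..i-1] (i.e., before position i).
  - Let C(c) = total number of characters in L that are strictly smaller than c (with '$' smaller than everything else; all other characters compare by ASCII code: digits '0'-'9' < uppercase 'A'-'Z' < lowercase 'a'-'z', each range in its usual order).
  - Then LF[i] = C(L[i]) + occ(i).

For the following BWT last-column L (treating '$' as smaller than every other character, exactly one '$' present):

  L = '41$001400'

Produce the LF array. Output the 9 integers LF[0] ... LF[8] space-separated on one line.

Char counts: '$':1, '0':4, '1':2, '4':2
C (first-col start): C('$')=0, C('0')=1, C('1')=5, C('4')=7
L[0]='4': occ=0, LF[0]=C('4')+0=7+0=7
L[1]='1': occ=0, LF[1]=C('1')+0=5+0=5
L[2]='$': occ=0, LF[2]=C('$')+0=0+0=0
L[3]='0': occ=0, LF[3]=C('0')+0=1+0=1
L[4]='0': occ=1, LF[4]=C('0')+1=1+1=2
L[5]='1': occ=1, LF[5]=C('1')+1=5+1=6
L[6]='4': occ=1, LF[6]=C('4')+1=7+1=8
L[7]='0': occ=2, LF[7]=C('0')+2=1+2=3
L[8]='0': occ=3, LF[8]=C('0')+3=1+3=4

Answer: 7 5 0 1 2 6 8 3 4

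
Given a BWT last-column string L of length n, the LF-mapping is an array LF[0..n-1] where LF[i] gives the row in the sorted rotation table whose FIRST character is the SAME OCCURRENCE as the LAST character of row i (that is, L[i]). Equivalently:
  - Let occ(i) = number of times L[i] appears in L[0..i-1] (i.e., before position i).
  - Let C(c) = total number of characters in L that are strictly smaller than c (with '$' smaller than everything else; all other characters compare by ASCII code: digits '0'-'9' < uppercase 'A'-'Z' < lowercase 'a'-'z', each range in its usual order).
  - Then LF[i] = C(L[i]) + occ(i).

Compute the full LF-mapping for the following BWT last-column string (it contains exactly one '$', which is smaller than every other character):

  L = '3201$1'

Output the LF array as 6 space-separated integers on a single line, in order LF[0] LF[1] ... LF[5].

Char counts: '$':1, '0':1, '1':2, '2':1, '3':1
C (first-col start): C('$')=0, C('0')=1, C('1')=2, C('2')=4, C('3')=5
L[0]='3': occ=0, LF[0]=C('3')+0=5+0=5
L[1]='2': occ=0, LF[1]=C('2')+0=4+0=4
L[2]='0': occ=0, LF[2]=C('0')+0=1+0=1
L[3]='1': occ=0, LF[3]=C('1')+0=2+0=2
L[4]='$': occ=0, LF[4]=C('$')+0=0+0=0
L[5]='1': occ=1, LF[5]=C('1')+1=2+1=3

Answer: 5 4 1 2 0 3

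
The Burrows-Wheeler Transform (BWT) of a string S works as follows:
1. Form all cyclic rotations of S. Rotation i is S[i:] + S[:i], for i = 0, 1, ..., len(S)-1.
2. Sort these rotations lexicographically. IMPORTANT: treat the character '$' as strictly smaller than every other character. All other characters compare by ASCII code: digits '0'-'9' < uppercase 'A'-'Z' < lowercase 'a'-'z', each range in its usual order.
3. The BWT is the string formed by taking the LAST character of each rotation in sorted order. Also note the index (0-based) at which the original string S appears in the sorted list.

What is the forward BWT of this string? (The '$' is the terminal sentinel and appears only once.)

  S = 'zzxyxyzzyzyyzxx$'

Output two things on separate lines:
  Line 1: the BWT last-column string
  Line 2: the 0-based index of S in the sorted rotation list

All 16 rotations (rotation i = S[i:]+S[:i]):
  rot[0] = zzxyxyzzyzyyzxx$
  rot[1] = zxyxyzzyzyyzxx$z
  rot[2] = xyxyzzyzyyzxx$zz
  rot[3] = yxyzzyzyyzxx$zzx
  rot[4] = xyzzyzyyzxx$zzxy
  rot[5] = yzzyzyyzxx$zzxyx
  rot[6] = zzyzyyzxx$zzxyxy
  rot[7] = zyzyyzxx$zzxyxyz
  rot[8] = yzyyzxx$zzxyxyzz
  rot[9] = zyyzxx$zzxyxyzzy
  rot[10] = yyzxx$zzxyxyzzyz
  rot[11] = yzxx$zzxyxyzzyzy
  rot[12] = zxx$zzxyxyzzyzyy
  rot[13] = xx$zzxyxyzzyzyyz
  rot[14] = x$zzxyxyzzyzyyzx
  rot[15] = $zzxyxyzzyzyyzxx
Sorted (with $ < everything):
  sorted[0] = $zzxyxyzzyzyyzxx  (last char: 'x')
  sorted[1] = x$zzxyxyzzyzyyzx  (last char: 'x')
  sorted[2] = xx$zzxyxyzzyzyyz  (last char: 'z')
  sorted[3] = xyxyzzyzyyzxx$zz  (last char: 'z')
  sorted[4] = xyzzyzyyzxx$zzxy  (last char: 'y')
  sorted[5] = yxyzzyzyyzxx$zzx  (last char: 'x')
  sorted[6] = yyzxx$zzxyxyzzyz  (last char: 'z')
  sorted[7] = yzxx$zzxyxyzzyzy  (last char: 'y')
  sorted[8] = yzyyzxx$zzxyxyzz  (last char: 'z')
  sorted[9] = yzzyzyyzxx$zzxyx  (last char: 'x')
  sorted[10] = zxx$zzxyxyzzyzyy  (last char: 'y')
  sorted[11] = zxyxyzzyzyyzxx$z  (last char: 'z')
  sorted[12] = zyyzxx$zzxyxyzzy  (last char: 'y')
  sorted[13] = zyzyyzxx$zzxyxyz  (last char: 'z')
  sorted[14] = zzxyxyzzyzyyzxx$  (last char: '$')
  sorted[15] = zzyzyyzxx$zzxyxy  (last char: 'y')
Last column: xxzzyxzyzxyzyz$y
Original string S is at sorted index 14

Answer: xxzzyxzyzxyzyz$y
14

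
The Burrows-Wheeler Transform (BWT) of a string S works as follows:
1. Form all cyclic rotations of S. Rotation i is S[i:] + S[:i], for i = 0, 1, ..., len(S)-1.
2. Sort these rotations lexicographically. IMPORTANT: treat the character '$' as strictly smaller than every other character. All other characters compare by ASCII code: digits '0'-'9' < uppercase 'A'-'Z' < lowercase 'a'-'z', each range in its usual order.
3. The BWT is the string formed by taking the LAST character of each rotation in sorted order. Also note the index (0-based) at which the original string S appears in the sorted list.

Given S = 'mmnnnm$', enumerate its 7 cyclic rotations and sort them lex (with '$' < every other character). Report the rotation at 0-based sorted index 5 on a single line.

All 7 rotations (rotation i = S[i:]+S[:i]):
  rot[0] = mmnnnm$
  rot[1] = mnnnm$m
  rot[2] = nnnm$mm
  rot[3] = nnm$mmn
  rot[4] = nm$mmnn
  rot[5] = m$mmnnn
  rot[6] = $mmnnnm
Sorted (with $ < everything):
  sorted[0] = $mmnnnm
  sorted[1] = m$mmnnn
  sorted[2] = mmnnnm$
  sorted[3] = mnnnm$m
  sorted[4] = nm$mmnn
  sorted[5] = nnm$mmn
  sorted[6] = nnnm$mm
sorted[5] = nnm$mmn

Answer: nnm$mmn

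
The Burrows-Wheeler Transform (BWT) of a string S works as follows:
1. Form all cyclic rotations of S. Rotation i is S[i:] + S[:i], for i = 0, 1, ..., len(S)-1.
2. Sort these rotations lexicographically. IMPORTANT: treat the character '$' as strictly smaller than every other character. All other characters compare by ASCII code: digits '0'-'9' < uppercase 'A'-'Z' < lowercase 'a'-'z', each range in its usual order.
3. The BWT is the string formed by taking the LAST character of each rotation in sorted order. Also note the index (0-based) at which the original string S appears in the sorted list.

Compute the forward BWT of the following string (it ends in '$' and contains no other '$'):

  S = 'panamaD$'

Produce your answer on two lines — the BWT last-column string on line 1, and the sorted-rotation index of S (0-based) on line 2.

All 8 rotations (rotation i = S[i:]+S[:i]):
  rot[0] = panamaD$
  rot[1] = anamaD$p
  rot[2] = namaD$pa
  rot[3] = amaD$pan
  rot[4] = maD$pana
  rot[5] = aD$panam
  rot[6] = D$panama
  rot[7] = $panamaD
Sorted (with $ < everything):
  sorted[0] = $panamaD  (last char: 'D')
  sorted[1] = D$panama  (last char: 'a')
  sorted[2] = aD$panam  (last char: 'm')
  sorted[3] = amaD$pan  (last char: 'n')
  sorted[4] = anamaD$p  (last char: 'p')
  sorted[5] = maD$pana  (last char: 'a')
  sorted[6] = namaD$pa  (last char: 'a')
  sorted[7] = panamaD$  (last char: '$')
Last column: Damnpaa$
Original string S is at sorted index 7

Answer: Damnpaa$
7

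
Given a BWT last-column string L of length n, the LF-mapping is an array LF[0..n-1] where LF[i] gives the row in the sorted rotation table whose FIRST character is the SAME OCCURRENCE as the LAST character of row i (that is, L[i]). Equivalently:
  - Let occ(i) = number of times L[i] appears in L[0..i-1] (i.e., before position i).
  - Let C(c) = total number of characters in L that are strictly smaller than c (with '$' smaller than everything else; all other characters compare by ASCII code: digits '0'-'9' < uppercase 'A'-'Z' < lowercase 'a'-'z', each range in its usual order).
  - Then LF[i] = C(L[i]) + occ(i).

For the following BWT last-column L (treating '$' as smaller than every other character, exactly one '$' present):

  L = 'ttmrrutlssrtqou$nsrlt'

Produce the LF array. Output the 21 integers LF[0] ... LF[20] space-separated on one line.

Answer: 14 15 3 7 8 19 16 1 11 12 9 17 6 5 20 0 4 13 10 2 18

Derivation:
Char counts: '$':1, 'l':2, 'm':1, 'n':1, 'o':1, 'q':1, 'r':4, 's':3, 't':5, 'u':2
C (first-col start): C('$')=0, C('l')=1, C('m')=3, C('n')=4, C('o')=5, C('q')=6, C('r')=7, C('s')=11, C('t')=14, C('u')=19
L[0]='t': occ=0, LF[0]=C('t')+0=14+0=14
L[1]='t': occ=1, LF[1]=C('t')+1=14+1=15
L[2]='m': occ=0, LF[2]=C('m')+0=3+0=3
L[3]='r': occ=0, LF[3]=C('r')+0=7+0=7
L[4]='r': occ=1, LF[4]=C('r')+1=7+1=8
L[5]='u': occ=0, LF[5]=C('u')+0=19+0=19
L[6]='t': occ=2, LF[6]=C('t')+2=14+2=16
L[7]='l': occ=0, LF[7]=C('l')+0=1+0=1
L[8]='s': occ=0, LF[8]=C('s')+0=11+0=11
L[9]='s': occ=1, LF[9]=C('s')+1=11+1=12
L[10]='r': occ=2, LF[10]=C('r')+2=7+2=9
L[11]='t': occ=3, LF[11]=C('t')+3=14+3=17
L[12]='q': occ=0, LF[12]=C('q')+0=6+0=6
L[13]='o': occ=0, LF[13]=C('o')+0=5+0=5
L[14]='u': occ=1, LF[14]=C('u')+1=19+1=20
L[15]='$': occ=0, LF[15]=C('$')+0=0+0=0
L[16]='n': occ=0, LF[16]=C('n')+0=4+0=4
L[17]='s': occ=2, LF[17]=C('s')+2=11+2=13
L[18]='r': occ=3, LF[18]=C('r')+3=7+3=10
L[19]='l': occ=1, LF[19]=C('l')+1=1+1=2
L[20]='t': occ=4, LF[20]=C('t')+4=14+4=18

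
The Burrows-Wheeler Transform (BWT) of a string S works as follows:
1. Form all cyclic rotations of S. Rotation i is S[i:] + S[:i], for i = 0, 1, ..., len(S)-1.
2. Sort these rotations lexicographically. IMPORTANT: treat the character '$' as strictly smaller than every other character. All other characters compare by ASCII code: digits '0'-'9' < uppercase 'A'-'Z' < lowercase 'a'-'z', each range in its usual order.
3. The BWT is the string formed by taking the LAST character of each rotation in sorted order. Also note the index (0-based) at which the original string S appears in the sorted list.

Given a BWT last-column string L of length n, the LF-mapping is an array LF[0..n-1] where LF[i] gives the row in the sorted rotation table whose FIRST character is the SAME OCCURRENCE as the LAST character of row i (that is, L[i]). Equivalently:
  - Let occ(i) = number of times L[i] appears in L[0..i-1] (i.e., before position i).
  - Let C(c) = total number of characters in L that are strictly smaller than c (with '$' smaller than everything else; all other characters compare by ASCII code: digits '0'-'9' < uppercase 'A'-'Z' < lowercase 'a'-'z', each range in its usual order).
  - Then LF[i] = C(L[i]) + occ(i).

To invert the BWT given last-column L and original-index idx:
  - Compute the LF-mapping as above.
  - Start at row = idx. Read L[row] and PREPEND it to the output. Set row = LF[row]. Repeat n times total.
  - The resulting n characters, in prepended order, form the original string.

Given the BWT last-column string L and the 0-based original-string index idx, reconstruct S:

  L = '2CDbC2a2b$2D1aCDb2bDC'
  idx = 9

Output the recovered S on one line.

LF mapping: 2 7 11 17 8 3 15 4 18 0 5 12 1 16 9 13 19 6 20 14 10
Walk LF starting at row 9, prepending L[row]:
  step 1: row=9, L[9]='$', prepend. Next row=LF[9]=0
  step 2: row=0, L[0]='2', prepend. Next row=LF[0]=2
  step 3: row=2, L[2]='D', prepend. Next row=LF[2]=11
  step 4: row=11, L[11]='D', prepend. Next row=LF[11]=12
  step 5: row=12, L[12]='1', prepend. Next row=LF[12]=1
  step 6: row=1, L[1]='C', prepend. Next row=LF[1]=7
  step 7: row=7, L[7]='2', prepend. Next row=LF[7]=4
  step 8: row=4, L[4]='C', prepend. Next row=LF[4]=8
  step 9: row=8, L[8]='b', prepend. Next row=LF[8]=18
  step 10: row=18, L[18]='b', prepend. Next row=LF[18]=20
  step 11: row=20, L[20]='C', prepend. Next row=LF[20]=10
  step 12: row=10, L[10]='2', prepend. Next row=LF[10]=5
  step 13: row=5, L[5]='2', prepend. Next row=LF[5]=3
  step 14: row=3, L[3]='b', prepend. Next row=LF[3]=17
  step 15: row=17, L[17]='2', prepend. Next row=LF[17]=6
  step 16: row=6, L[6]='a', prepend. Next row=LF[6]=15
  step 17: row=15, L[15]='D', prepend. Next row=LF[15]=13
  step 18: row=13, L[13]='a', prepend. Next row=LF[13]=16
  step 19: row=16, L[16]='b', prepend. Next row=LF[16]=19
  step 20: row=19, L[19]='D', prepend. Next row=LF[19]=14
  step 21: row=14, L[14]='C', prepend. Next row=LF[14]=9
Reversed output: CDbaDa2b22CbbC2C1DD2$

Answer: CDbaDa2b22CbbC2C1DD2$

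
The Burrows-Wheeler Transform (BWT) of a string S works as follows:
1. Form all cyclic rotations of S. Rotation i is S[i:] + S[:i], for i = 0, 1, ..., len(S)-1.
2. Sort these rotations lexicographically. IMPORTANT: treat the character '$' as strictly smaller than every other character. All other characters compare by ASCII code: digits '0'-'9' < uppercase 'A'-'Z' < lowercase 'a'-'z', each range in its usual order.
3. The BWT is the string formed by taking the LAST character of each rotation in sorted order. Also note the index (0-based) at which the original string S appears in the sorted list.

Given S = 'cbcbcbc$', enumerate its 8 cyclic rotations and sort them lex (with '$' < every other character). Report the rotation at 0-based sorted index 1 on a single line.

Answer: bc$cbcbc

Derivation:
All 8 rotations (rotation i = S[i:]+S[:i]):
  rot[0] = cbcbcbc$
  rot[1] = bcbcbc$c
  rot[2] = cbcbc$cb
  rot[3] = bcbc$cbc
  rot[4] = cbc$cbcb
  rot[5] = bc$cbcbc
  rot[6] = c$cbcbcb
  rot[7] = $cbcbcbc
Sorted (with $ < everything):
  sorted[0] = $cbcbcbc
  sorted[1] = bc$cbcbc
  sorted[2] = bcbc$cbc
  sorted[3] = bcbcbc$c
  sorted[4] = c$cbcbcb
  sorted[5] = cbc$cbcb
  sorted[6] = cbcbc$cb
  sorted[7] = cbcbcbc$
sorted[1] = bc$cbcbc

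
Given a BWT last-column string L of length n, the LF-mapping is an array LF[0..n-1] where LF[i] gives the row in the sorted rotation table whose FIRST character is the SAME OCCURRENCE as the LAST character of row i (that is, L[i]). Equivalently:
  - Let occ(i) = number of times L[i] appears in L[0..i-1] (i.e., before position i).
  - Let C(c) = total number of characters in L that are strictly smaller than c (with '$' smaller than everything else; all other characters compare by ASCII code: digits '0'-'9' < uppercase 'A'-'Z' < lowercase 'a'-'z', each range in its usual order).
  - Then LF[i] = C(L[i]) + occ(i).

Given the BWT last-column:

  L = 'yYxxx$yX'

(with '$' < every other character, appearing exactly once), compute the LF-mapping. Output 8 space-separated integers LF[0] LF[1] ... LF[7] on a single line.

Char counts: '$':1, 'X':1, 'Y':1, 'x':3, 'y':2
C (first-col start): C('$')=0, C('X')=1, C('Y')=2, C('x')=3, C('y')=6
L[0]='y': occ=0, LF[0]=C('y')+0=6+0=6
L[1]='Y': occ=0, LF[1]=C('Y')+0=2+0=2
L[2]='x': occ=0, LF[2]=C('x')+0=3+0=3
L[3]='x': occ=1, LF[3]=C('x')+1=3+1=4
L[4]='x': occ=2, LF[4]=C('x')+2=3+2=5
L[5]='$': occ=0, LF[5]=C('$')+0=0+0=0
L[6]='y': occ=1, LF[6]=C('y')+1=6+1=7
L[7]='X': occ=0, LF[7]=C('X')+0=1+0=1

Answer: 6 2 3 4 5 0 7 1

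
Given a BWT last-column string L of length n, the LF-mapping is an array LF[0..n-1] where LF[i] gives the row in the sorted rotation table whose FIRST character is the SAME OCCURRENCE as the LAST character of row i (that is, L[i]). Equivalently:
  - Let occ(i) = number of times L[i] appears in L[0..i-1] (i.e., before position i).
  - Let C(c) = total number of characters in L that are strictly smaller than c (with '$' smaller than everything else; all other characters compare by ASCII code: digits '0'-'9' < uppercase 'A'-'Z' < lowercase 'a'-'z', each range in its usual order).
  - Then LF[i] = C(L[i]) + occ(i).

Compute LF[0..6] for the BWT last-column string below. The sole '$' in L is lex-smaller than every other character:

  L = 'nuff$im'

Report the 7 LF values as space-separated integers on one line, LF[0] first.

Answer: 5 6 1 2 0 3 4

Derivation:
Char counts: '$':1, 'f':2, 'i':1, 'm':1, 'n':1, 'u':1
C (first-col start): C('$')=0, C('f')=1, C('i')=3, C('m')=4, C('n')=5, C('u')=6
L[0]='n': occ=0, LF[0]=C('n')+0=5+0=5
L[1]='u': occ=0, LF[1]=C('u')+0=6+0=6
L[2]='f': occ=0, LF[2]=C('f')+0=1+0=1
L[3]='f': occ=1, LF[3]=C('f')+1=1+1=2
L[4]='$': occ=0, LF[4]=C('$')+0=0+0=0
L[5]='i': occ=0, LF[5]=C('i')+0=3+0=3
L[6]='m': occ=0, LF[6]=C('m')+0=4+0=4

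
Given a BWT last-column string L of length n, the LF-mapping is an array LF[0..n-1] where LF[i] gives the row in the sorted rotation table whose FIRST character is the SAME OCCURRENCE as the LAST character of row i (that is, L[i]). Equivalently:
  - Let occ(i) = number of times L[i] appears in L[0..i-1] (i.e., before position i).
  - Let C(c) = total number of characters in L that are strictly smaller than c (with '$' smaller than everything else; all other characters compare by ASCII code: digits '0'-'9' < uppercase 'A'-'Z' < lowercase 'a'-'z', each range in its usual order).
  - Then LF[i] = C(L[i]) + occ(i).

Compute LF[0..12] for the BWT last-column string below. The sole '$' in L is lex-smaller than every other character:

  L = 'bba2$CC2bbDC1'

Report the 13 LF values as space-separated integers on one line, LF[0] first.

Char counts: '$':1, '1':1, '2':2, 'C':3, 'D':1, 'a':1, 'b':4
C (first-col start): C('$')=0, C('1')=1, C('2')=2, C('C')=4, C('D')=7, C('a')=8, C('b')=9
L[0]='b': occ=0, LF[0]=C('b')+0=9+0=9
L[1]='b': occ=1, LF[1]=C('b')+1=9+1=10
L[2]='a': occ=0, LF[2]=C('a')+0=8+0=8
L[3]='2': occ=0, LF[3]=C('2')+0=2+0=2
L[4]='$': occ=0, LF[4]=C('$')+0=0+0=0
L[5]='C': occ=0, LF[5]=C('C')+0=4+0=4
L[6]='C': occ=1, LF[6]=C('C')+1=4+1=5
L[7]='2': occ=1, LF[7]=C('2')+1=2+1=3
L[8]='b': occ=2, LF[8]=C('b')+2=9+2=11
L[9]='b': occ=3, LF[9]=C('b')+3=9+3=12
L[10]='D': occ=0, LF[10]=C('D')+0=7+0=7
L[11]='C': occ=2, LF[11]=C('C')+2=4+2=6
L[12]='1': occ=0, LF[12]=C('1')+0=1+0=1

Answer: 9 10 8 2 0 4 5 3 11 12 7 6 1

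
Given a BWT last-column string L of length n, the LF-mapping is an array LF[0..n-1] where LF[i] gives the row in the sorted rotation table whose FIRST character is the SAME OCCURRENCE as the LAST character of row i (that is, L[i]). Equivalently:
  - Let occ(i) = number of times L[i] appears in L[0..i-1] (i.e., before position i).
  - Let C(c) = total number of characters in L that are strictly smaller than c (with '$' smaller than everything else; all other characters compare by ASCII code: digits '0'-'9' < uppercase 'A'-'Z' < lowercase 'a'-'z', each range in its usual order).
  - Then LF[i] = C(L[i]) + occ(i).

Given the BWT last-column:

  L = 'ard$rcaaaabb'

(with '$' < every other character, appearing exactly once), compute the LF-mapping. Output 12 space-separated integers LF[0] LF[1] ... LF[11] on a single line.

Char counts: '$':1, 'a':5, 'b':2, 'c':1, 'd':1, 'r':2
C (first-col start): C('$')=0, C('a')=1, C('b')=6, C('c')=8, C('d')=9, C('r')=10
L[0]='a': occ=0, LF[0]=C('a')+0=1+0=1
L[1]='r': occ=0, LF[1]=C('r')+0=10+0=10
L[2]='d': occ=0, LF[2]=C('d')+0=9+0=9
L[3]='$': occ=0, LF[3]=C('$')+0=0+0=0
L[4]='r': occ=1, LF[4]=C('r')+1=10+1=11
L[5]='c': occ=0, LF[5]=C('c')+0=8+0=8
L[6]='a': occ=1, LF[6]=C('a')+1=1+1=2
L[7]='a': occ=2, LF[7]=C('a')+2=1+2=3
L[8]='a': occ=3, LF[8]=C('a')+3=1+3=4
L[9]='a': occ=4, LF[9]=C('a')+4=1+4=5
L[10]='b': occ=0, LF[10]=C('b')+0=6+0=6
L[11]='b': occ=1, LF[11]=C('b')+1=6+1=7

Answer: 1 10 9 0 11 8 2 3 4 5 6 7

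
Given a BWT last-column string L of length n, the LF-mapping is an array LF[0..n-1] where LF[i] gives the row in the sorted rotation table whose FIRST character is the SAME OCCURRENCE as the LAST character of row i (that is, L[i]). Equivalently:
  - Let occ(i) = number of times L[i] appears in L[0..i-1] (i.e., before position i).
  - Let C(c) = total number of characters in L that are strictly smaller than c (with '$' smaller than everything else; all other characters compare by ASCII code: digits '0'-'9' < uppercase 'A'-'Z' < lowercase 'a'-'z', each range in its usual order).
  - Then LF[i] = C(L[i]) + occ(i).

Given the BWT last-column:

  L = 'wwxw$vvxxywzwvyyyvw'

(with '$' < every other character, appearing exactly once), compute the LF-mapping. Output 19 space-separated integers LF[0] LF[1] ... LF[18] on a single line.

Answer: 5 6 11 7 0 1 2 12 13 14 8 18 9 3 15 16 17 4 10

Derivation:
Char counts: '$':1, 'v':4, 'w':6, 'x':3, 'y':4, 'z':1
C (first-col start): C('$')=0, C('v')=1, C('w')=5, C('x')=11, C('y')=14, C('z')=18
L[0]='w': occ=0, LF[0]=C('w')+0=5+0=5
L[1]='w': occ=1, LF[1]=C('w')+1=5+1=6
L[2]='x': occ=0, LF[2]=C('x')+0=11+0=11
L[3]='w': occ=2, LF[3]=C('w')+2=5+2=7
L[4]='$': occ=0, LF[4]=C('$')+0=0+0=0
L[5]='v': occ=0, LF[5]=C('v')+0=1+0=1
L[6]='v': occ=1, LF[6]=C('v')+1=1+1=2
L[7]='x': occ=1, LF[7]=C('x')+1=11+1=12
L[8]='x': occ=2, LF[8]=C('x')+2=11+2=13
L[9]='y': occ=0, LF[9]=C('y')+0=14+0=14
L[10]='w': occ=3, LF[10]=C('w')+3=5+3=8
L[11]='z': occ=0, LF[11]=C('z')+0=18+0=18
L[12]='w': occ=4, LF[12]=C('w')+4=5+4=9
L[13]='v': occ=2, LF[13]=C('v')+2=1+2=3
L[14]='y': occ=1, LF[14]=C('y')+1=14+1=15
L[15]='y': occ=2, LF[15]=C('y')+2=14+2=16
L[16]='y': occ=3, LF[16]=C('y')+3=14+3=17
L[17]='v': occ=3, LF[17]=C('v')+3=1+3=4
L[18]='w': occ=5, LF[18]=C('w')+5=5+5=10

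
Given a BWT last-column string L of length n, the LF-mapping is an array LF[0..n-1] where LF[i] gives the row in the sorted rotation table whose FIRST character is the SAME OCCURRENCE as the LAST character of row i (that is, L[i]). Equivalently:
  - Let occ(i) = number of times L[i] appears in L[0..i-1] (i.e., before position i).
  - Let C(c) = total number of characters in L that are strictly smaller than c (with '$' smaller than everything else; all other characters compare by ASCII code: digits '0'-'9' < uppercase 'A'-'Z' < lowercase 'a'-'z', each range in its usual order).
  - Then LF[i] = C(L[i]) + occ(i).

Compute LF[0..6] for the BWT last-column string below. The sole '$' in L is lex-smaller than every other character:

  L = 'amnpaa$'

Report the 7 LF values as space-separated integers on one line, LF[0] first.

Char counts: '$':1, 'a':3, 'm':1, 'n':1, 'p':1
C (first-col start): C('$')=0, C('a')=1, C('m')=4, C('n')=5, C('p')=6
L[0]='a': occ=0, LF[0]=C('a')+0=1+0=1
L[1]='m': occ=0, LF[1]=C('m')+0=4+0=4
L[2]='n': occ=0, LF[2]=C('n')+0=5+0=5
L[3]='p': occ=0, LF[3]=C('p')+0=6+0=6
L[4]='a': occ=1, LF[4]=C('a')+1=1+1=2
L[5]='a': occ=2, LF[5]=C('a')+2=1+2=3
L[6]='$': occ=0, LF[6]=C('$')+0=0+0=0

Answer: 1 4 5 6 2 3 0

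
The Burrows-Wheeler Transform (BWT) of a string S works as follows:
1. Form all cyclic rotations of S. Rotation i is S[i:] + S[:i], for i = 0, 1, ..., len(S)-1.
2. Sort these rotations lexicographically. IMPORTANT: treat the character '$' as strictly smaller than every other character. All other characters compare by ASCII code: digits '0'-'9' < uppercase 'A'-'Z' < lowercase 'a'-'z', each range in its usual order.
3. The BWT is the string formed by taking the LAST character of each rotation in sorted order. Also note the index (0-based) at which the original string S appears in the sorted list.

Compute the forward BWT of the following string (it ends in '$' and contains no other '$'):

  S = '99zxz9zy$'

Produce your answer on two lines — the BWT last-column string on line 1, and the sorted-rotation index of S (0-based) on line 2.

Answer: y$9zzzx99
1

Derivation:
All 9 rotations (rotation i = S[i:]+S[:i]):
  rot[0] = 99zxz9zy$
  rot[1] = 9zxz9zy$9
  rot[2] = zxz9zy$99
  rot[3] = xz9zy$99z
  rot[4] = z9zy$99zx
  rot[5] = 9zy$99zxz
  rot[6] = zy$99zxz9
  rot[7] = y$99zxz9z
  rot[8] = $99zxz9zy
Sorted (with $ < everything):
  sorted[0] = $99zxz9zy  (last char: 'y')
  sorted[1] = 99zxz9zy$  (last char: '$')
  sorted[2] = 9zxz9zy$9  (last char: '9')
  sorted[3] = 9zy$99zxz  (last char: 'z')
  sorted[4] = xz9zy$99z  (last char: 'z')
  sorted[5] = y$99zxz9z  (last char: 'z')
  sorted[6] = z9zy$99zx  (last char: 'x')
  sorted[7] = zxz9zy$99  (last char: '9')
  sorted[8] = zy$99zxz9  (last char: '9')
Last column: y$9zzzx99
Original string S is at sorted index 1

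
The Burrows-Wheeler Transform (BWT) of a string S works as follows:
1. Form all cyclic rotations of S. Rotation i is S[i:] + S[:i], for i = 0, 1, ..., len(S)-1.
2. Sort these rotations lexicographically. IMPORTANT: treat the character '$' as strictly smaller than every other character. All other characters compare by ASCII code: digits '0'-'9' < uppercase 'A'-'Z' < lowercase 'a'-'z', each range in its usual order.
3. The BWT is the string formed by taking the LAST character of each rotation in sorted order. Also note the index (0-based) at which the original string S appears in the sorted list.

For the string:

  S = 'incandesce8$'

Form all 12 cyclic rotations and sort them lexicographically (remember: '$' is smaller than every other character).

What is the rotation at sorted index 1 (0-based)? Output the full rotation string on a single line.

Answer: 8$incandesce

Derivation:
All 12 rotations (rotation i = S[i:]+S[:i]):
  rot[0] = incandesce8$
  rot[1] = ncandesce8$i
  rot[2] = candesce8$in
  rot[3] = andesce8$inc
  rot[4] = ndesce8$inca
  rot[5] = desce8$incan
  rot[6] = esce8$incand
  rot[7] = sce8$incande
  rot[8] = ce8$incandes
  rot[9] = e8$incandesc
  rot[10] = 8$incandesce
  rot[11] = $incandesce8
Sorted (with $ < everything):
  sorted[0] = $incandesce8
  sorted[1] = 8$incandesce
  sorted[2] = andesce8$inc
  sorted[3] = candesce8$in
  sorted[4] = ce8$incandes
  sorted[5] = desce8$incan
  sorted[6] = e8$incandesc
  sorted[7] = esce8$incand
  sorted[8] = incandesce8$
  sorted[9] = ncandesce8$i
  sorted[10] = ndesce8$inca
  sorted[11] = sce8$incande
sorted[1] = 8$incandesce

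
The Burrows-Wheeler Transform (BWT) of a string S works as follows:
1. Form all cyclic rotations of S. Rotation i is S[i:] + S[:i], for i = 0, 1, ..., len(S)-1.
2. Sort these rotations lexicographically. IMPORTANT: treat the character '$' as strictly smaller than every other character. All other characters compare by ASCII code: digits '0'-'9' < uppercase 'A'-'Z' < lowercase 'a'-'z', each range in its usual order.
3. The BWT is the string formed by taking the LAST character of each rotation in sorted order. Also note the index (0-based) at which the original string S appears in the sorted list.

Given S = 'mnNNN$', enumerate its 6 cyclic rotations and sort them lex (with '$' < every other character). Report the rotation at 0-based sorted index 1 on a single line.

Answer: N$mnNN

Derivation:
All 6 rotations (rotation i = S[i:]+S[:i]):
  rot[0] = mnNNN$
  rot[1] = nNNN$m
  rot[2] = NNN$mn
  rot[3] = NN$mnN
  rot[4] = N$mnNN
  rot[5] = $mnNNN
Sorted (with $ < everything):
  sorted[0] = $mnNNN
  sorted[1] = N$mnNN
  sorted[2] = NN$mnN
  sorted[3] = NNN$mn
  sorted[4] = mnNNN$
  sorted[5] = nNNN$m
sorted[1] = N$mnNN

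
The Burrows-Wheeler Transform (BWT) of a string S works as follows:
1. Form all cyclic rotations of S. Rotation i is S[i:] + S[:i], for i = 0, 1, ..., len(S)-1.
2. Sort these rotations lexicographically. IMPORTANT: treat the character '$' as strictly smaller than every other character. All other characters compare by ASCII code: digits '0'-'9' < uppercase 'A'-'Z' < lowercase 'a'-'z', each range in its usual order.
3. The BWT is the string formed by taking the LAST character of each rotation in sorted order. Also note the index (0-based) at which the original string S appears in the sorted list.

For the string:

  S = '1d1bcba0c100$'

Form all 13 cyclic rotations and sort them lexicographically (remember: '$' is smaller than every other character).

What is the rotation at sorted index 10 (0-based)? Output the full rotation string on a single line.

All 13 rotations (rotation i = S[i:]+S[:i]):
  rot[0] = 1d1bcba0c100$
  rot[1] = d1bcba0c100$1
  rot[2] = 1bcba0c100$1d
  rot[3] = bcba0c100$1d1
  rot[4] = cba0c100$1d1b
  rot[5] = ba0c100$1d1bc
  rot[6] = a0c100$1d1bcb
  rot[7] = 0c100$1d1bcba
  rot[8] = c100$1d1bcba0
  rot[9] = 100$1d1bcba0c
  rot[10] = 00$1d1bcba0c1
  rot[11] = 0$1d1bcba0c10
  rot[12] = $1d1bcba0c100
Sorted (with $ < everything):
  sorted[0] = $1d1bcba0c100
  sorted[1] = 0$1d1bcba0c10
  sorted[2] = 00$1d1bcba0c1
  sorted[3] = 0c100$1d1bcba
  sorted[4] = 100$1d1bcba0c
  sorted[5] = 1bcba0c100$1d
  sorted[6] = 1d1bcba0c100$
  sorted[7] = a0c100$1d1bcb
  sorted[8] = ba0c100$1d1bc
  sorted[9] = bcba0c100$1d1
  sorted[10] = c100$1d1bcba0
  sorted[11] = cba0c100$1d1b
  sorted[12] = d1bcba0c100$1
sorted[10] = c100$1d1bcba0

Answer: c100$1d1bcba0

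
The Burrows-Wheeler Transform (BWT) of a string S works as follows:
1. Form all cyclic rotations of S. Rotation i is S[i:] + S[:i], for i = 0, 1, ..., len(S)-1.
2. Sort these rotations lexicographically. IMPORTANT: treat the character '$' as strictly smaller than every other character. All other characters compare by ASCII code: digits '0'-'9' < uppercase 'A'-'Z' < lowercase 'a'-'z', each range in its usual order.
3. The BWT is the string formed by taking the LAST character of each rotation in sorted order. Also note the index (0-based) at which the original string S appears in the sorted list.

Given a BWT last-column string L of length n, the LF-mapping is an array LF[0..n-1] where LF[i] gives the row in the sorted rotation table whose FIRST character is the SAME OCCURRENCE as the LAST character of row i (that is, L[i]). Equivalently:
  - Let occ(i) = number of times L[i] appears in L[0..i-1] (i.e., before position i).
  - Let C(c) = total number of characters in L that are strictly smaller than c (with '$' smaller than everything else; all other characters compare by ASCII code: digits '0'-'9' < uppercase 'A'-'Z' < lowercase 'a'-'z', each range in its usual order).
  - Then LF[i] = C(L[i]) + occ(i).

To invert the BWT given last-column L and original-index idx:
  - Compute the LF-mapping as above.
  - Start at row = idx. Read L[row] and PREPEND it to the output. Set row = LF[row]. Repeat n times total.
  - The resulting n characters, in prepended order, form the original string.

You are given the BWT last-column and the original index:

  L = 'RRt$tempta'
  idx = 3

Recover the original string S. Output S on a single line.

LF mapping: 1 2 7 0 8 4 5 6 9 3
Walk LF starting at row 3, prepending L[row]:
  step 1: row=3, L[3]='$', prepend. Next row=LF[3]=0
  step 2: row=0, L[0]='R', prepend. Next row=LF[0]=1
  step 3: row=1, L[1]='R', prepend. Next row=LF[1]=2
  step 4: row=2, L[2]='t', prepend. Next row=LF[2]=7
  step 5: row=7, L[7]='p', prepend. Next row=LF[7]=6
  step 6: row=6, L[6]='m', prepend. Next row=LF[6]=5
  step 7: row=5, L[5]='e', prepend. Next row=LF[5]=4
  step 8: row=4, L[4]='t', prepend. Next row=LF[4]=8
  step 9: row=8, L[8]='t', prepend. Next row=LF[8]=9
  step 10: row=9, L[9]='a', prepend. Next row=LF[9]=3
Reversed output: attemptRR$

Answer: attemptRR$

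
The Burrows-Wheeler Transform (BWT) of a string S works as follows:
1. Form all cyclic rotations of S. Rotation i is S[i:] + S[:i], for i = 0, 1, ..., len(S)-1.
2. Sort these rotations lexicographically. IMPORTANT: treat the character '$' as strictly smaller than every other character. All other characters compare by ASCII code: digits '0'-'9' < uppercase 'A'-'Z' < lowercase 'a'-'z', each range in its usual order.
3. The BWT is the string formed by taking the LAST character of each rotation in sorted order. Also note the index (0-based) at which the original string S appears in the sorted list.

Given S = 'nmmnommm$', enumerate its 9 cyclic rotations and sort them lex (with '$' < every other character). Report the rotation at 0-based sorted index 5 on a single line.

All 9 rotations (rotation i = S[i:]+S[:i]):
  rot[0] = nmmnommm$
  rot[1] = mmnommm$n
  rot[2] = mnommm$nm
  rot[3] = nommm$nmm
  rot[4] = ommm$nmmn
  rot[5] = mmm$nmmno
  rot[6] = mm$nmmnom
  rot[7] = m$nmmnomm
  rot[8] = $nmmnommm
Sorted (with $ < everything):
  sorted[0] = $nmmnommm
  sorted[1] = m$nmmnomm
  sorted[2] = mm$nmmnom
  sorted[3] = mmm$nmmno
  sorted[4] = mmnommm$n
  sorted[5] = mnommm$nm
  sorted[6] = nmmnommm$
  sorted[7] = nommm$nmm
  sorted[8] = ommm$nmmn
sorted[5] = mnommm$nm

Answer: mnommm$nm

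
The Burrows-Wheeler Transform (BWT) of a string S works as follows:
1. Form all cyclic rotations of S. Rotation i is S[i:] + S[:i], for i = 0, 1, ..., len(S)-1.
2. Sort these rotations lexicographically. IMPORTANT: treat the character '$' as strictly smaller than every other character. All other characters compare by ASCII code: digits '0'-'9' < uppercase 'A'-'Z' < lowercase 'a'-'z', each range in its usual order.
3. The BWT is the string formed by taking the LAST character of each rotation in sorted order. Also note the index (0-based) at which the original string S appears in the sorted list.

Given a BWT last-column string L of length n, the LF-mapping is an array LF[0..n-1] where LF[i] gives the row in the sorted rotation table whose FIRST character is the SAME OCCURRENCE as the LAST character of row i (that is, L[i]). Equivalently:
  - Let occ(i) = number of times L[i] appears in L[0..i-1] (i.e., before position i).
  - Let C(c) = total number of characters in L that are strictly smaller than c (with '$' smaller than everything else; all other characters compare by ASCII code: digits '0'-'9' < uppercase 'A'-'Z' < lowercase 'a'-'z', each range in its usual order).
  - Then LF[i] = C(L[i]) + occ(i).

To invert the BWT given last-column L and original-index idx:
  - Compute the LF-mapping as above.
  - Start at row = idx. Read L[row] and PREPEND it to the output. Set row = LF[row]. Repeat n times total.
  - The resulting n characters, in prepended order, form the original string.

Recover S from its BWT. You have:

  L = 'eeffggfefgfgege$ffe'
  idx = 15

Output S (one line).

LF mapping: 1 2 7 8 14 15 9 3 10 16 11 17 4 18 5 0 12 13 6
Walk LF starting at row 15, prepending L[row]:
  step 1: row=15, L[15]='$', prepend. Next row=LF[15]=0
  step 2: row=0, L[0]='e', prepend. Next row=LF[0]=1
  step 3: row=1, L[1]='e', prepend. Next row=LF[1]=2
  step 4: row=2, L[2]='f', prepend. Next row=LF[2]=7
  step 5: row=7, L[7]='e', prepend. Next row=LF[7]=3
  step 6: row=3, L[3]='f', prepend. Next row=LF[3]=8
  step 7: row=8, L[8]='f', prepend. Next row=LF[8]=10
  step 8: row=10, L[10]='f', prepend. Next row=LF[10]=11
  step 9: row=11, L[11]='g', prepend. Next row=LF[11]=17
  step 10: row=17, L[17]='f', prepend. Next row=LF[17]=13
  step 11: row=13, L[13]='g', prepend. Next row=LF[13]=18
  step 12: row=18, L[18]='e', prepend. Next row=LF[18]=6
  step 13: row=6, L[6]='f', prepend. Next row=LF[6]=9
  step 14: row=9, L[9]='g', prepend. Next row=LF[9]=16
  step 15: row=16, L[16]='f', prepend. Next row=LF[16]=12
  step 16: row=12, L[12]='e', prepend. Next row=LF[12]=4
  step 17: row=4, L[4]='g', prepend. Next row=LF[4]=14
  step 18: row=14, L[14]='e', prepend. Next row=LF[14]=5
  step 19: row=5, L[5]='g', prepend. Next row=LF[5]=15
Reversed output: gegefgfegfgfffefee$

Answer: gegefgfegfgfffefee$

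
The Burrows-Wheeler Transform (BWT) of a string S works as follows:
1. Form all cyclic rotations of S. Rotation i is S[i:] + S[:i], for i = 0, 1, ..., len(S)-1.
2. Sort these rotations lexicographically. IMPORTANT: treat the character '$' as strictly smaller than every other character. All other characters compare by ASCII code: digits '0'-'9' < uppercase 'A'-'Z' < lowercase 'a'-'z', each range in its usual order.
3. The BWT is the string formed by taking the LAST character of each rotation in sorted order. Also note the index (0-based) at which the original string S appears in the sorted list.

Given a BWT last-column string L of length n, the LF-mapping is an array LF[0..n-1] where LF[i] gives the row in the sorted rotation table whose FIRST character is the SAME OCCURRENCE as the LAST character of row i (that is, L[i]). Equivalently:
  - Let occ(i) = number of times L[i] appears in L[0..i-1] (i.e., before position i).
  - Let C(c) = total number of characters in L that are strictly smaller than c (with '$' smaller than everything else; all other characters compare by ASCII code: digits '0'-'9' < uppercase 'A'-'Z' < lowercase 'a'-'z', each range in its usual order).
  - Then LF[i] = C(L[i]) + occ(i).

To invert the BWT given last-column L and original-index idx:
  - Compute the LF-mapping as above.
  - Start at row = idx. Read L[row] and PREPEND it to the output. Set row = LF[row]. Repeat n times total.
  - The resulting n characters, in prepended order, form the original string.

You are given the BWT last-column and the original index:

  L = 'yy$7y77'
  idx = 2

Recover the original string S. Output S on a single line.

LF mapping: 4 5 0 1 6 2 3
Walk LF starting at row 2, prepending L[row]:
  step 1: row=2, L[2]='$', prepend. Next row=LF[2]=0
  step 2: row=0, L[0]='y', prepend. Next row=LF[0]=4
  step 3: row=4, L[4]='y', prepend. Next row=LF[4]=6
  step 4: row=6, L[6]='7', prepend. Next row=LF[6]=3
  step 5: row=3, L[3]='7', prepend. Next row=LF[3]=1
  step 6: row=1, L[1]='y', prepend. Next row=LF[1]=5
  step 7: row=5, L[5]='7', prepend. Next row=LF[5]=2
Reversed output: 7y77yy$

Answer: 7y77yy$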